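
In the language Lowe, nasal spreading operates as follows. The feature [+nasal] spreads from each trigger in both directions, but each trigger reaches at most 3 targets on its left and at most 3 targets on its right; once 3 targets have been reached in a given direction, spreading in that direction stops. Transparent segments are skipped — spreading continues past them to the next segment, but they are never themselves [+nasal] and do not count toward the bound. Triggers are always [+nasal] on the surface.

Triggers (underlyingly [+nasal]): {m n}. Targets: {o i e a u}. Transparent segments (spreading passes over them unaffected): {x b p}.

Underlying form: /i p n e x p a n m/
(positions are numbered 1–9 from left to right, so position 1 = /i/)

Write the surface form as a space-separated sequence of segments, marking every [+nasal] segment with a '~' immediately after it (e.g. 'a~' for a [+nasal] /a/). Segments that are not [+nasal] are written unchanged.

From /n/ at 3 rightward: 4 /e/ → [+nasal]; 5 /x/ transparent; 6 /p/ transparent; 7 /a/ → [+nasal]; 8 /n/ is itself a trigger — this domain ends here.
From /n/ at 3 leftward: 2 /p/ transparent; 1 /i/ → [+nasal]; word edge.
From /n/ at 8 rightward: 9 /m/ is itself a trigger — this domain ends here.
From /n/ at 8 leftward: 7 /a/ → [+nasal]; 6 /p/ transparent; 5 /x/ transparent; 4 /e/ → [+nasal]; 3 /n/ is itself a trigger — this domain ends here.
From /m/ at 9 rightward: word edge.
From /m/ at 9 leftward: 8 /n/ is itself a trigger — this domain ends here.
[+nasal] positions on the surface: 1 3 4 7 8 9.

i~ p n~ e~ x p a~ n~ m~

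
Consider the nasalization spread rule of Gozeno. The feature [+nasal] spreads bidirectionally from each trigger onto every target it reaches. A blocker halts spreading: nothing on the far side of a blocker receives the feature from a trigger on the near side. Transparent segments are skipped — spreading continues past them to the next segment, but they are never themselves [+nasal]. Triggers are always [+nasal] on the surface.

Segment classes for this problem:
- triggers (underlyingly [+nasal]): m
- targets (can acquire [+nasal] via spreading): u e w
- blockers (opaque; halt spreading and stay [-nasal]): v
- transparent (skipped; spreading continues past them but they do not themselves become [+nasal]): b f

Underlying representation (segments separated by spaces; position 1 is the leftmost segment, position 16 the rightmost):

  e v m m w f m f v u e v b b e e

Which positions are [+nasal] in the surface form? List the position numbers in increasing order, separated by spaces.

3 4 5 7

From /m/ at 3 rightward: 4 /m/ is itself a trigger — this domain ends here.
From /m/ at 3 leftward: 2 /v/ blocks.
From /m/ at 4 rightward: 5 /w/ → [+nasal]; 6 /f/ transparent; 7 /m/ is itself a trigger — this domain ends here.
From /m/ at 4 leftward: 3 /m/ is itself a trigger — this domain ends here.
From /m/ at 7 rightward: 8 /f/ transparent; 9 /v/ blocks.
From /m/ at 7 leftward: 6 /f/ transparent; 5 /w/ → [+nasal]; 4 /m/ is itself a trigger — this domain ends here.
Targets with no active source: positions 1 10 11 15 16 stay [-nasal].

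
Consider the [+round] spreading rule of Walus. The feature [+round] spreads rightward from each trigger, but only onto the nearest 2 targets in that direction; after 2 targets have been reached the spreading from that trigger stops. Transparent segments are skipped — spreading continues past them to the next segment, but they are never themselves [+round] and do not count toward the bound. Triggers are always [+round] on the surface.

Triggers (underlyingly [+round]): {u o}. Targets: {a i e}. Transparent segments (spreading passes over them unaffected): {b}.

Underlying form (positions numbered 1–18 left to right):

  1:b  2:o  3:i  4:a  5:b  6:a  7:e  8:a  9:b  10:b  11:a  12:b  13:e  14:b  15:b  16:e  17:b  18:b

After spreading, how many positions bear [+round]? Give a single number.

3

From /o/ at 2 rightward: 3 /i/ → [+round]; 4 /a/ → [+round]; bound reached.
Targets with no active source: positions 6 7 8 11 13 16 stay [-round].
[+round] positions on the surface: 2 3 4.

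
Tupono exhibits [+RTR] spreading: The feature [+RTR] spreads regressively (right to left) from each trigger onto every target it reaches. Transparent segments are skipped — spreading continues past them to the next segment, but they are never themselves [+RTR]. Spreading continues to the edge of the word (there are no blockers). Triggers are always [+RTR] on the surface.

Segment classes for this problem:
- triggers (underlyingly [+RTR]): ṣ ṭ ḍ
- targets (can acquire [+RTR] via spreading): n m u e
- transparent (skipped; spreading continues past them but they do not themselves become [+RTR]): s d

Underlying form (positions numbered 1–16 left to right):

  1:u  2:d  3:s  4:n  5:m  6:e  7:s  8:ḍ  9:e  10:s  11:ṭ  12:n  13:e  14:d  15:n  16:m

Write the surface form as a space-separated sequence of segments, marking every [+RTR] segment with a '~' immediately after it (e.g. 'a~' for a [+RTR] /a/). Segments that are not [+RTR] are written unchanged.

u~ d s n~ m~ e~ s ḍ~ e~ s ṭ~ n e d n m

From /ḍ/ at 8 leftward: 7 /s/ transparent; 6 /e/ → [+RTR]; 5 /m/ → [+RTR]; 4 /n/ → [+RTR]; 3 /s/ transparent; 2 /d/ transparent; 1 /u/ → [+RTR]; word edge.
From /ṭ/ at 11 leftward: 10 /s/ transparent; 9 /e/ → [+RTR]; 8 /ḍ/ is itself a trigger — this domain ends here.
Targets with no active source: positions 12 13 15 16 stay [-emphatic].
[+RTR] positions on the surface: 1 4 5 6 8 9 11.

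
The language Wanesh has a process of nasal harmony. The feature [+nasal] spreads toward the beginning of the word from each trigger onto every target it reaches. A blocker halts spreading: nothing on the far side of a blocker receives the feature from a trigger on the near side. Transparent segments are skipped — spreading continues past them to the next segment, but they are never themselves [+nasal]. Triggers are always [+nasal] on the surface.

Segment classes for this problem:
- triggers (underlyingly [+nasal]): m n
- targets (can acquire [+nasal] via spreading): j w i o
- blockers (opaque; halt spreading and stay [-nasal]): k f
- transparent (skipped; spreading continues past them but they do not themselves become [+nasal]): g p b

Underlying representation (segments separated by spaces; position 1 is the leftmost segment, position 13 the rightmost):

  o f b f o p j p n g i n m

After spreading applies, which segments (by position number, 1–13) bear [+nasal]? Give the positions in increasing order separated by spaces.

From /n/ at 9 leftward: 8 /p/ transparent; 7 /j/ → [+nasal]; 6 /p/ transparent; 5 /o/ → [+nasal]; 4 /f/ blocks.
From /n/ at 12 leftward: 11 /i/ → [+nasal]; 10 /g/ transparent; 9 /n/ is itself a trigger — this domain ends here.
From /m/ at 13 leftward: 12 /n/ is itself a trigger — this domain ends here.
Target with no active source: position 1 stays [-nasal].

5 7 9 11 12 13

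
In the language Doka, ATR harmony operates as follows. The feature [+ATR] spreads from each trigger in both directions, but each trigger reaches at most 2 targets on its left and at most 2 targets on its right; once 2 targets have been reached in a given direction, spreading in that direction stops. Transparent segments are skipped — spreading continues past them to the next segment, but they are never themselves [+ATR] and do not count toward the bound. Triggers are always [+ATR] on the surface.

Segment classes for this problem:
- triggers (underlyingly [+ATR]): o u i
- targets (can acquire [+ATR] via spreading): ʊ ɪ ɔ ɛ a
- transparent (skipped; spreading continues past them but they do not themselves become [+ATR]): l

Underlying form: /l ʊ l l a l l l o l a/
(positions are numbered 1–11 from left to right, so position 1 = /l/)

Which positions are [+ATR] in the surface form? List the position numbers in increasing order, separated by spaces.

2 5 9 11

From /o/ at 9 rightward: 10 /l/ transparent; 11 /a/ → [+ATR]; word edge.
From /o/ at 9 leftward: 8 /l/ transparent; 7 /l/ transparent; 6 /l/ transparent; 5 /a/ → [+ATR]; 4 /l/ transparent; 3 /l/ transparent; 2 /ʊ/ → [+ATR]; bound reached.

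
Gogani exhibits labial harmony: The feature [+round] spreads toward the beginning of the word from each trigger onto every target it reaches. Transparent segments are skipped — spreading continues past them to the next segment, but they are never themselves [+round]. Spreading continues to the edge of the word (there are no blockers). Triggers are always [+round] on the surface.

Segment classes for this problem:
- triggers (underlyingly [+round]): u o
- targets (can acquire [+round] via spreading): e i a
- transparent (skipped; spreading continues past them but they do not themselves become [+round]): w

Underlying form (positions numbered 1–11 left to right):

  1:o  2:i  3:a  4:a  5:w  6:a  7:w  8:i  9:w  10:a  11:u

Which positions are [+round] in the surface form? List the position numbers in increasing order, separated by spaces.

1 2 3 4 6 8 10 11

From /o/ at 1 leftward: word edge.
From /u/ at 11 leftward: 10 /a/ → [+round]; 9 /w/ transparent; 8 /i/ → [+round]; 7 /w/ transparent; 6 /a/ → [+round]; 5 /w/ transparent; 4 /a/ → [+round]; 3 /a/ → [+round]; 2 /i/ → [+round]; 1 /o/ is itself a trigger — this domain ends here.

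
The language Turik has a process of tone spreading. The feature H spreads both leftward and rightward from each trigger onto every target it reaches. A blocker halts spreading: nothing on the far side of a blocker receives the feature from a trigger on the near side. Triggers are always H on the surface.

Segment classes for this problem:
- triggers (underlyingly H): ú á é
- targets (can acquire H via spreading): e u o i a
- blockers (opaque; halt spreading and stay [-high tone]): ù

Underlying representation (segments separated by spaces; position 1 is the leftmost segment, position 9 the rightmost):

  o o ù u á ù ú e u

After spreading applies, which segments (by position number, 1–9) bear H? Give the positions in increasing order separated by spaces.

From /á/ at 5 rightward: 6 /ù/ blocks.
From /á/ at 5 leftward: 4 /u/ → H; 3 /ù/ blocks.
From /ú/ at 7 rightward: 8 /e/ → H; 9 /u/ → H; word edge.
From /ú/ at 7 leftward: 6 /ù/ blocks.
Targets with no active source: positions 1 2 stay [-high tone].

4 5 7 8 9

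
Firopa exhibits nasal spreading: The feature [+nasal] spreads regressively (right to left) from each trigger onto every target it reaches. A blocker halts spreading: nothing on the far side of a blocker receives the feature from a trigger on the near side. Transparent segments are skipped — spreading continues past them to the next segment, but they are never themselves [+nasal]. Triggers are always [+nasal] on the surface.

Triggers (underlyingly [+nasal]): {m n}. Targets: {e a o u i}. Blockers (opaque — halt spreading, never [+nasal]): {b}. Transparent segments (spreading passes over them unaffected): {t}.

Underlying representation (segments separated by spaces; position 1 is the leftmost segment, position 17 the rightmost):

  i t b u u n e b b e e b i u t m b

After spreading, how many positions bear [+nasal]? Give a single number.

6

From /n/ at 6 leftward: 5 /u/ → [+nasal]; 4 /u/ → [+nasal]; 3 /b/ blocks.
From /m/ at 16 leftward: 15 /t/ transparent; 14 /u/ → [+nasal]; 13 /i/ → [+nasal]; 12 /b/ blocks.
Targets with no active source: positions 1 7 10 11 stay [-nasal].
[+nasal] positions on the surface: 4 5 6 13 14 16.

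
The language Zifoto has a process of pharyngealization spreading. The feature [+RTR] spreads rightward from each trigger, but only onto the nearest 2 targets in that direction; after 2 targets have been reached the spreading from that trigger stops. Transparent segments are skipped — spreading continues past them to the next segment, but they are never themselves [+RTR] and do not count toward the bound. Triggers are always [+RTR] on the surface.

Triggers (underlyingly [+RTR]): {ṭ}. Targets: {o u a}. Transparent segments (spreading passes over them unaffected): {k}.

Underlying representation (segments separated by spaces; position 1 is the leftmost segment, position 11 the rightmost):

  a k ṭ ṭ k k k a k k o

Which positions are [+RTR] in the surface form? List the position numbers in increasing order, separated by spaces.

3 4 8 11

From /ṭ/ at 3 rightward: 4 /ṭ/ is itself a trigger — this domain ends here.
From /ṭ/ at 4 rightward: 5 /k/ transparent; 6 /k/ transparent; 7 /k/ transparent; 8 /a/ → [+RTR]; 9 /k/ transparent; 10 /k/ transparent; 11 /o/ → [+RTR]; bound reached.
Target with no active source: position 1 stays [-emphatic].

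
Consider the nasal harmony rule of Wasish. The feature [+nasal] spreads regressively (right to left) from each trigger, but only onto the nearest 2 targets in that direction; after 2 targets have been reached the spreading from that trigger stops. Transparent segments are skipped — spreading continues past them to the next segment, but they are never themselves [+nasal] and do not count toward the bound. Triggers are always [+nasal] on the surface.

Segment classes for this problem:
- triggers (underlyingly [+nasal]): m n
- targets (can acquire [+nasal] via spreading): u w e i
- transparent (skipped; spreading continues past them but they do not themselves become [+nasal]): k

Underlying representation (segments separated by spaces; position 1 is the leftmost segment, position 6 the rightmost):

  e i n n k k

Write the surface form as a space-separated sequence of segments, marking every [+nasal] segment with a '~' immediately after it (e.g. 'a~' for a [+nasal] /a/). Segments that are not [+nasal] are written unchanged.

From /n/ at 3 leftward: 2 /i/ → [+nasal]; 1 /e/ → [+nasal]; bound reached.
From /n/ at 4 leftward: 3 /n/ is itself a trigger — this domain ends here.
[+nasal] positions on the surface: 1 2 3 4.

e~ i~ n~ n~ k k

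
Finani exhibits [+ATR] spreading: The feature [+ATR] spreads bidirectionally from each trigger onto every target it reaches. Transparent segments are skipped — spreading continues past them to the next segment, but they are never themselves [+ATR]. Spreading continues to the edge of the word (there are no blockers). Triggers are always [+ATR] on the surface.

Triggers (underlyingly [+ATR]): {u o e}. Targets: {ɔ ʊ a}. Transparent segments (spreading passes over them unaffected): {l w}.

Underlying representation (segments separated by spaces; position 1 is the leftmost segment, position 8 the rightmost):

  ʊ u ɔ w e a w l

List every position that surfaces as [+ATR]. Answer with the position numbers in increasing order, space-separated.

From /u/ at 2 rightward: 3 /ɔ/ → [+ATR]; 4 /w/ transparent; 5 /e/ is itself a trigger — this domain ends here.
From /u/ at 2 leftward: 1 /ʊ/ → [+ATR]; word edge.
From /e/ at 5 rightward: 6 /a/ → [+ATR]; 7 /w/ transparent; 8 /l/ transparent; word edge.
From /e/ at 5 leftward: 4 /w/ transparent; 3 /ɔ/ → [+ATR]; 2 /u/ is itself a trigger — this domain ends here.

1 2 3 5 6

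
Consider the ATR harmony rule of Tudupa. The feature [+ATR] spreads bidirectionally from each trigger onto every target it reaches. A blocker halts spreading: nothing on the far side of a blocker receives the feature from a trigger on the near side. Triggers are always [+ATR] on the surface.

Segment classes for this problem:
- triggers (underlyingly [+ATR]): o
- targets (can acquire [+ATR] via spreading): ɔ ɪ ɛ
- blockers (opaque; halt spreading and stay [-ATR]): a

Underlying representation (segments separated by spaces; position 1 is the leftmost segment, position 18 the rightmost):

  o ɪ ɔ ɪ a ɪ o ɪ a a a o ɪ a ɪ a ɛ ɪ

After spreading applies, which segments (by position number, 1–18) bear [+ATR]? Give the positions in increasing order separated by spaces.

1 2 3 4 6 7 8 12 13

From /o/ at 1 rightward: 2 /ɪ/ → [+ATR]; 3 /ɔ/ → [+ATR]; 4 /ɪ/ → [+ATR]; 5 /a/ blocks.
From /o/ at 1 leftward: word edge.
From /o/ at 7 rightward: 8 /ɪ/ → [+ATR]; 9 /a/ blocks.
From /o/ at 7 leftward: 6 /ɪ/ → [+ATR]; 5 /a/ blocks.
From /o/ at 12 rightward: 13 /ɪ/ → [+ATR]; 14 /a/ blocks.
From /o/ at 12 leftward: 11 /a/ blocks.
Targets with no active source: positions 15 17 18 stay [-ATR].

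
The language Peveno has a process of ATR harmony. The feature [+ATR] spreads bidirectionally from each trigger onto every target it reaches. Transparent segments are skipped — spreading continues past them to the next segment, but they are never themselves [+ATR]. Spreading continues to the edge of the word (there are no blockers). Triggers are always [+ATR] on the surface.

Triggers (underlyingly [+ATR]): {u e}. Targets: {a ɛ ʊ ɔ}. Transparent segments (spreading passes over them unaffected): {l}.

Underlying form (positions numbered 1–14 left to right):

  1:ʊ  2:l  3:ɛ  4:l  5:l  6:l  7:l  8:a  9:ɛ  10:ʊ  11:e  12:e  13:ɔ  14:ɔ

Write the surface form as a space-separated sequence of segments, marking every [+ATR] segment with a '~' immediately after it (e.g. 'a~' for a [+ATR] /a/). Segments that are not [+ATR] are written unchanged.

ʊ~ l ɛ~ l l l l a~ ɛ~ ʊ~ e~ e~ ɔ~ ɔ~

From /e/ at 11 rightward: 12 /e/ is itself a trigger — this domain ends here.
From /e/ at 11 leftward: 10 /ʊ/ → [+ATR]; 9 /ɛ/ → [+ATR]; 8 /a/ → [+ATR]; 7 /l/ transparent; 6 /l/ transparent; 5 /l/ transparent; 4 /l/ transparent; 3 /ɛ/ → [+ATR]; 2 /l/ transparent; 1 /ʊ/ → [+ATR]; word edge.
From /e/ at 12 rightward: 13 /ɔ/ → [+ATR]; 14 /ɔ/ → [+ATR]; word edge.
From /e/ at 12 leftward: 11 /e/ is itself a trigger — this domain ends here.
[+ATR] positions on the surface: 1 3 8 9 10 11 12 13 14.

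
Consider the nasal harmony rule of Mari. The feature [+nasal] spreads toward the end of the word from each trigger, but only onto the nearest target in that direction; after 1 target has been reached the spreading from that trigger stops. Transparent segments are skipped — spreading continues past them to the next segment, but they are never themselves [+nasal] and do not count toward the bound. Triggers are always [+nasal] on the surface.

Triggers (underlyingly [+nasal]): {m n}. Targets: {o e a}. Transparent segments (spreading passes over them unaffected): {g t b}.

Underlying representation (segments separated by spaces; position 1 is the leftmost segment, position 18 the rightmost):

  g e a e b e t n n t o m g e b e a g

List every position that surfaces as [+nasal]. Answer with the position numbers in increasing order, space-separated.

From /n/ at 8 rightward: 9 /n/ is itself a trigger — this domain ends here.
From /n/ at 9 rightward: 10 /t/ transparent; 11 /o/ → [+nasal]; bound reached.
From /m/ at 12 rightward: 13 /g/ transparent; 14 /e/ → [+nasal]; bound reached.
Targets with no active source: positions 2 3 4 6 16 17 stay [-nasal].

8 9 11 12 14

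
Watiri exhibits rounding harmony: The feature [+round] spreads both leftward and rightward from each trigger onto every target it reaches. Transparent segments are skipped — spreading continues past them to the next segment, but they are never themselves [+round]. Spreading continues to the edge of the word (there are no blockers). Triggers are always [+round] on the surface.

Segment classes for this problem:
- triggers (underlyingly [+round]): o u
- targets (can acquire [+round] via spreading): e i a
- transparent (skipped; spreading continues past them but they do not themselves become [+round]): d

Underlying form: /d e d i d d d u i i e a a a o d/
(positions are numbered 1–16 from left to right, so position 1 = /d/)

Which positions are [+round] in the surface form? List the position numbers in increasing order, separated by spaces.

From /u/ at 8 rightward: 9 /i/ → [+round]; 10 /i/ → [+round]; 11 /e/ → [+round]; 12 /a/ → [+round]; 13 /a/ → [+round]; 14 /a/ → [+round]; 15 /o/ is itself a trigger — this domain ends here.
From /u/ at 8 leftward: 7 /d/ transparent; 6 /d/ transparent; 5 /d/ transparent; 4 /i/ → [+round]; 3 /d/ transparent; 2 /e/ → [+round]; 1 /d/ transparent; word edge.
From /o/ at 15 rightward: 16 /d/ transparent; word edge.
From /o/ at 15 leftward: 14 /a/ → [+round]; 13 /a/ → [+round]; 12 /a/ → [+round]; 11 /e/ → [+round]; 10 /i/ → [+round]; 9 /i/ → [+round]; 8 /u/ is itself a trigger — this domain ends here.

2 4 8 9 10 11 12 13 14 15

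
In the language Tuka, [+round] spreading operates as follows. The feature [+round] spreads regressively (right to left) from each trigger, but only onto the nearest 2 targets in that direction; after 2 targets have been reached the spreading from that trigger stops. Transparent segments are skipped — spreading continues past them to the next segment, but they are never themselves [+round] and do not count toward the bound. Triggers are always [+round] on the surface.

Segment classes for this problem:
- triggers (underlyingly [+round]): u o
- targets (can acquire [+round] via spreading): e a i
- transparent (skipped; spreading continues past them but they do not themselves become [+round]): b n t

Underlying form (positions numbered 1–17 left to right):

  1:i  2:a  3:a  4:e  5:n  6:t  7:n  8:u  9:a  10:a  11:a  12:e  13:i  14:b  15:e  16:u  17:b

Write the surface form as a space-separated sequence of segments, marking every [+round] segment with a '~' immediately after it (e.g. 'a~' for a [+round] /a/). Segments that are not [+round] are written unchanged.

i a a~ e~ n t n u~ a a a e i~ b e~ u~ b

From /u/ at 8 leftward: 7 /n/ transparent; 6 /t/ transparent; 5 /n/ transparent; 4 /e/ → [+round]; 3 /a/ → [+round]; bound reached.
From /u/ at 16 leftward: 15 /e/ → [+round]; 14 /b/ transparent; 13 /i/ → [+round]; bound reached.
Targets with no active source: positions 1 2 9 10 11 12 stay [-round].
[+round] positions on the surface: 3 4 8 13 15 16.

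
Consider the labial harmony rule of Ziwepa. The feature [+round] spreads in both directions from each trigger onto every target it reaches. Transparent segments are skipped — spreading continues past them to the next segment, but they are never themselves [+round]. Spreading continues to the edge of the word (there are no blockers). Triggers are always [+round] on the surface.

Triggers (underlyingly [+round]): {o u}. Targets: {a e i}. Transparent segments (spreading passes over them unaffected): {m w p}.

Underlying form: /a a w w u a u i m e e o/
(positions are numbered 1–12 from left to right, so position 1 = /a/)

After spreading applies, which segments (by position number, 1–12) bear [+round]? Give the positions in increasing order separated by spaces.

1 2 5 6 7 8 10 11 12

From /u/ at 5 rightward: 6 /a/ → [+round]; 7 /u/ is itself a trigger — this domain ends here.
From /u/ at 5 leftward: 4 /w/ transparent; 3 /w/ transparent; 2 /a/ → [+round]; 1 /a/ → [+round]; word edge.
From /u/ at 7 rightward: 8 /i/ → [+round]; 9 /m/ transparent; 10 /e/ → [+round]; 11 /e/ → [+round]; 12 /o/ is itself a trigger — this domain ends here.
From /u/ at 7 leftward: 6 /a/ → [+round]; 5 /u/ is itself a trigger — this domain ends here.
From /o/ at 12 rightward: word edge.
From /o/ at 12 leftward: 11 /e/ → [+round]; 10 /e/ → [+round]; 9 /m/ transparent; 8 /i/ → [+round]; 7 /u/ is itself a trigger — this domain ends here.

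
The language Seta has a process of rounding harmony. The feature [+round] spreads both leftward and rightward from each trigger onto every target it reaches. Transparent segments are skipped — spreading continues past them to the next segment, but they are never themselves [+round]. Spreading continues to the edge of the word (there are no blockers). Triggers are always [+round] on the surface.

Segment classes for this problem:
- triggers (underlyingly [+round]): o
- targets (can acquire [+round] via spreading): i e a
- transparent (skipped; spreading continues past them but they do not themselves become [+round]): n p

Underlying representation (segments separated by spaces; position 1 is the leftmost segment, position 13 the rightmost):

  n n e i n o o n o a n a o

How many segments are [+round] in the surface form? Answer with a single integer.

From /o/ at 6 rightward: 7 /o/ is itself a trigger — this domain ends here.
From /o/ at 6 leftward: 5 /n/ transparent; 4 /i/ → [+round]; 3 /e/ → [+round]; 2 /n/ transparent; 1 /n/ transparent; word edge.
From /o/ at 7 rightward: 8 /n/ transparent; 9 /o/ is itself a trigger — this domain ends here.
From /o/ at 7 leftward: 6 /o/ is itself a trigger — this domain ends here.
From /o/ at 9 rightward: 10 /a/ → [+round]; 11 /n/ transparent; 12 /a/ → [+round]; 13 /o/ is itself a trigger — this domain ends here.
From /o/ at 9 leftward: 8 /n/ transparent; 7 /o/ is itself a trigger — this domain ends here.
From /o/ at 13 rightward: word edge.
From /o/ at 13 leftward: 12 /a/ → [+round]; 11 /n/ transparent; 10 /a/ → [+round]; 9 /o/ is itself a trigger — this domain ends here.
[+round] positions on the surface: 3 4 6 7 9 10 12 13.

8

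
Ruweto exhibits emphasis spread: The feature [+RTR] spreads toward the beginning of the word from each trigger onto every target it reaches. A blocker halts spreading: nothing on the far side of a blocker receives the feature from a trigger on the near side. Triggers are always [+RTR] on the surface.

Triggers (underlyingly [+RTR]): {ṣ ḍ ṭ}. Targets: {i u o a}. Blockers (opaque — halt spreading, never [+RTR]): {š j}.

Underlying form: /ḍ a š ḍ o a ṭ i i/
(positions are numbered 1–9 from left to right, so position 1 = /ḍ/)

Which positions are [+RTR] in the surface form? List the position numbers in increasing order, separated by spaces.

1 4 5 6 7

From /ḍ/ at 1 leftward: word edge.
From /ḍ/ at 4 leftward: 3 /š/ blocks.
From /ṭ/ at 7 leftward: 6 /a/ → [+RTR]; 5 /o/ → [+RTR]; 4 /ḍ/ is itself a trigger — this domain ends here.
Targets with no active source: positions 2 8 9 stay [-emphatic].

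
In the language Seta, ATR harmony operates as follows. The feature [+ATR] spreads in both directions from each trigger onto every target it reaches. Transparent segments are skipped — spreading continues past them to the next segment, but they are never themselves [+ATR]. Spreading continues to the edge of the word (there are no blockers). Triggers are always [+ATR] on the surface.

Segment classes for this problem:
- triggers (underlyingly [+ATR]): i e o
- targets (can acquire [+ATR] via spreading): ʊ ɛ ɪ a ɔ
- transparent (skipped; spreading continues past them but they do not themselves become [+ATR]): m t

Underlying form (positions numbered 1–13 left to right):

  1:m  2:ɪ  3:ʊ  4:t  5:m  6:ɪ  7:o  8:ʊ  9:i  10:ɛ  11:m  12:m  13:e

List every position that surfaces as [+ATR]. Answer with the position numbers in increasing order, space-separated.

2 3 6 7 8 9 10 13

From /o/ at 7 rightward: 8 /ʊ/ → [+ATR]; 9 /i/ is itself a trigger — this domain ends here.
From /o/ at 7 leftward: 6 /ɪ/ → [+ATR]; 5 /m/ transparent; 4 /t/ transparent; 3 /ʊ/ → [+ATR]; 2 /ɪ/ → [+ATR]; 1 /m/ transparent; word edge.
From /i/ at 9 rightward: 10 /ɛ/ → [+ATR]; 11 /m/ transparent; 12 /m/ transparent; 13 /e/ is itself a trigger — this domain ends here.
From /i/ at 9 leftward: 8 /ʊ/ → [+ATR]; 7 /o/ is itself a trigger — this domain ends here.
From /e/ at 13 rightward: word edge.
From /e/ at 13 leftward: 12 /m/ transparent; 11 /m/ transparent; 10 /ɛ/ → [+ATR]; 9 /i/ is itself a trigger — this domain ends here.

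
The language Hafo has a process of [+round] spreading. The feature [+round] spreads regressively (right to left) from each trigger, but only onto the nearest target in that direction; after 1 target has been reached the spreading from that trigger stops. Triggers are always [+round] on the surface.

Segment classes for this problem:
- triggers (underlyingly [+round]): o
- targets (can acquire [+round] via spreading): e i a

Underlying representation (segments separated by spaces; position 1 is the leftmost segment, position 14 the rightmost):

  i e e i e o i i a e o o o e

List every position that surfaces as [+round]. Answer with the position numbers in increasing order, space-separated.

5 6 10 11 12 13

From /o/ at 6 leftward: 5 /e/ → [+round]; bound reached.
From /o/ at 11 leftward: 10 /e/ → [+round]; bound reached.
From /o/ at 12 leftward: 11 /o/ is itself a trigger — this domain ends here.
From /o/ at 13 leftward: 12 /o/ is itself a trigger — this domain ends here.
Targets with no active source: positions 1 2 3 4 7 8 9 14 stay [-round].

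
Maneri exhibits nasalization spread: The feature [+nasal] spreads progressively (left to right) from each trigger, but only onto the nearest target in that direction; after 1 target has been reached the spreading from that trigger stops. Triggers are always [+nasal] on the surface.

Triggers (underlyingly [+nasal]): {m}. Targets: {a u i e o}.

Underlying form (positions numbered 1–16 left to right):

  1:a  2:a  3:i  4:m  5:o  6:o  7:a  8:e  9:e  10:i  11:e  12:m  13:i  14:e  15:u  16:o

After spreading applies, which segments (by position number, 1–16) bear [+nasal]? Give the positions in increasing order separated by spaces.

From /m/ at 4 rightward: 5 /o/ → [+nasal]; bound reached.
From /m/ at 12 rightward: 13 /i/ → [+nasal]; bound reached.
Targets with no active source: positions 1 2 3 6 7 8 9 10 11 14 15 16 stay [-nasal].

4 5 12 13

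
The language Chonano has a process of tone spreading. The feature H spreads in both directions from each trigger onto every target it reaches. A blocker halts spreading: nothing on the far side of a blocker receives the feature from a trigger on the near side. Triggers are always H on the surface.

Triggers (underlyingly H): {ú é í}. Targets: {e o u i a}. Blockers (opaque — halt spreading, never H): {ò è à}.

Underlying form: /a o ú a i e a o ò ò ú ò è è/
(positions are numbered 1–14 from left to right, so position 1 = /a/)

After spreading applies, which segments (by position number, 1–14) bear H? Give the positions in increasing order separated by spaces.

1 2 3 4 5 6 7 8 11

From /ú/ at 3 rightward: 4 /a/ → H; 5 /i/ → H; 6 /e/ → H; 7 /a/ → H; 8 /o/ → H; 9 /ò/ blocks.
From /ú/ at 3 leftward: 2 /o/ → H; 1 /a/ → H; word edge.
From /ú/ at 11 rightward: 12 /ò/ blocks.
From /ú/ at 11 leftward: 10 /ò/ blocks.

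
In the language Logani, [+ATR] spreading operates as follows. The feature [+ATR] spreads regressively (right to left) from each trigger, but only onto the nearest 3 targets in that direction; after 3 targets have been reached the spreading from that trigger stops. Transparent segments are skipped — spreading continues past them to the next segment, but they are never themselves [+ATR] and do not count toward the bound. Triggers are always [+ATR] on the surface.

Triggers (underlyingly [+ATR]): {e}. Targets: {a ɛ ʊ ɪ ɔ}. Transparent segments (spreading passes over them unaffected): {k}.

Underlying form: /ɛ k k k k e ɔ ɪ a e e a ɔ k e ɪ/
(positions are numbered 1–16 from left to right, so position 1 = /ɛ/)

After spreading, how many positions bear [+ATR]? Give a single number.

10

From /e/ at 6 leftward: 5 /k/ transparent; 4 /k/ transparent; 3 /k/ transparent; 2 /k/ transparent; 1 /ɛ/ → [+ATR]; word edge.
From /e/ at 10 leftward: 9 /a/ → [+ATR]; 8 /ɪ/ → [+ATR]; 7 /ɔ/ → [+ATR]; bound reached.
From /e/ at 11 leftward: 10 /e/ is itself a trigger — this domain ends here.
From /e/ at 15 leftward: 14 /k/ transparent; 13 /ɔ/ → [+ATR]; 12 /a/ → [+ATR]; 11 /e/ is itself a trigger — this domain ends here.
Target with no active source: position 16 stays [-ATR].
[+ATR] positions on the surface: 1 6 7 8 9 10 11 12 13 15.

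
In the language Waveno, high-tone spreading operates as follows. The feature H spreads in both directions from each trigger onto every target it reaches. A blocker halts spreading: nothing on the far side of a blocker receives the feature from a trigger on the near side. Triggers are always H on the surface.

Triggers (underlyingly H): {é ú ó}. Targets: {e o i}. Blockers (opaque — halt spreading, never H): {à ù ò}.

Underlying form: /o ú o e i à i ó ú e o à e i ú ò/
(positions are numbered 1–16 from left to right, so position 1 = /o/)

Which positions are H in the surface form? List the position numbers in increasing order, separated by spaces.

1 2 3 4 5 7 8 9 10 11 13 14 15

From /ú/ at 2 rightward: 3 /o/ → H; 4 /e/ → H; 5 /i/ → H; 6 /à/ blocks.
From /ú/ at 2 leftward: 1 /o/ → H; word edge.
From /ó/ at 8 rightward: 9 /ú/ is itself a trigger — this domain ends here.
From /ó/ at 8 leftward: 7 /i/ → H; 6 /à/ blocks.
From /ú/ at 9 rightward: 10 /e/ → H; 11 /o/ → H; 12 /à/ blocks.
From /ú/ at 9 leftward: 8 /ó/ is itself a trigger — this domain ends here.
From /ú/ at 15 rightward: 16 /ò/ blocks.
From /ú/ at 15 leftward: 14 /i/ → H; 13 /e/ → H; 12 /à/ blocks.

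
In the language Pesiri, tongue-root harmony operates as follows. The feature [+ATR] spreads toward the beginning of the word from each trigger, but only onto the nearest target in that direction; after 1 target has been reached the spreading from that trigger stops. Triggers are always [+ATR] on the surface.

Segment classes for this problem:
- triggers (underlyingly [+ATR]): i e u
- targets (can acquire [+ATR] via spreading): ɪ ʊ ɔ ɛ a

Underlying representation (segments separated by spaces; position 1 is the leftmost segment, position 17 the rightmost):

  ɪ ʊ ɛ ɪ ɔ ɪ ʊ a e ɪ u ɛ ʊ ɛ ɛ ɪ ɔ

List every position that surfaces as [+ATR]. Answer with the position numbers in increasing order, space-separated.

8 9 10 11

From /e/ at 9 leftward: 8 /a/ → [+ATR]; bound reached.
From /u/ at 11 leftward: 10 /ɪ/ → [+ATR]; bound reached.
Targets with no active source: positions 1 2 3 4 5 6 7 12 13 14 15 16 17 stay [-ATR].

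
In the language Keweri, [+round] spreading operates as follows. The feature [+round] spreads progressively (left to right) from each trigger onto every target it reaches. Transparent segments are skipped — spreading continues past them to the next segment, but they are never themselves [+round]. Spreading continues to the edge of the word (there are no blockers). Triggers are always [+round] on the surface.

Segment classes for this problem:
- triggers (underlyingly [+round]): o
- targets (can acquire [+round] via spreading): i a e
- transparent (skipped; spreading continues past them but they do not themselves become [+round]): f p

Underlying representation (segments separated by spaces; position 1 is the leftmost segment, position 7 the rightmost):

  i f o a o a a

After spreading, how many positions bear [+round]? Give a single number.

From /o/ at 3 rightward: 4 /a/ → [+round]; 5 /o/ is itself a trigger — this domain ends here.
From /o/ at 5 rightward: 6 /a/ → [+round]; 7 /a/ → [+round]; word edge.
Target with no active source: position 1 stays [-round].
[+round] positions on the surface: 3 4 5 6 7.

5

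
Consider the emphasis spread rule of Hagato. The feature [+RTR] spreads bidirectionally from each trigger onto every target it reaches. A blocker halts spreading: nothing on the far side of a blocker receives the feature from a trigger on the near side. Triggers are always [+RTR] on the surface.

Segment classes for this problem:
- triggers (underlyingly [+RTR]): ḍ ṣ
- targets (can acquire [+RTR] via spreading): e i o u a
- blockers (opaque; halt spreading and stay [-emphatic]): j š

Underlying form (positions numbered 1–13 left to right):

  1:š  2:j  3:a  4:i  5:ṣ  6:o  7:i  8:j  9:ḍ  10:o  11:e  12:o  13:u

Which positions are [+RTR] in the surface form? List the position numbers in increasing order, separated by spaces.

3 4 5 6 7 9 10 11 12 13

From /ṣ/ at 5 rightward: 6 /o/ → [+RTR]; 7 /i/ → [+RTR]; 8 /j/ blocks.
From /ṣ/ at 5 leftward: 4 /i/ → [+RTR]; 3 /a/ → [+RTR]; 2 /j/ blocks.
From /ḍ/ at 9 rightward: 10 /o/ → [+RTR]; 11 /e/ → [+RTR]; 12 /o/ → [+RTR]; 13 /u/ → [+RTR]; word edge.
From /ḍ/ at 9 leftward: 8 /j/ blocks.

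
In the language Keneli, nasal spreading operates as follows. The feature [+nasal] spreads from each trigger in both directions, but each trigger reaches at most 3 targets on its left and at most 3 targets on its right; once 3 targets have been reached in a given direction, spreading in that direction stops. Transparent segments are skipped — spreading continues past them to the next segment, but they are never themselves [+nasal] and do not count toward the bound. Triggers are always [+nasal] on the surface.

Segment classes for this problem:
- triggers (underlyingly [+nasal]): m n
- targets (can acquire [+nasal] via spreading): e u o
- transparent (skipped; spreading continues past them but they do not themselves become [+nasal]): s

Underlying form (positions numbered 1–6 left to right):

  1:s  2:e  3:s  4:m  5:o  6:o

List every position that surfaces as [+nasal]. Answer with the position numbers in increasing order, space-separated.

2 4 5 6

From /m/ at 4 rightward: 5 /o/ → [+nasal]; 6 /o/ → [+nasal]; word edge.
From /m/ at 4 leftward: 3 /s/ transparent; 2 /e/ → [+nasal]; 1 /s/ transparent; word edge.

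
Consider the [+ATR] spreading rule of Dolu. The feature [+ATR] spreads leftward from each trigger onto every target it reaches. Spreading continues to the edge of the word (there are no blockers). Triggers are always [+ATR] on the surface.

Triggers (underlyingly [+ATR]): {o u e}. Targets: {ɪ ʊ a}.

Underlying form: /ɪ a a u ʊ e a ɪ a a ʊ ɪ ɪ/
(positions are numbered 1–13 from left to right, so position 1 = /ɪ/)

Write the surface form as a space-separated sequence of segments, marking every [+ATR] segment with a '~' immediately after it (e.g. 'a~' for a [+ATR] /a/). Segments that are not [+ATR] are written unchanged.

ɪ~ a~ a~ u~ ʊ~ e~ a ɪ a a ʊ ɪ ɪ

From /u/ at 4 leftward: 3 /a/ → [+ATR]; 2 /a/ → [+ATR]; 1 /ɪ/ → [+ATR]; word edge.
From /e/ at 6 leftward: 5 /ʊ/ → [+ATR]; 4 /u/ is itself a trigger — this domain ends here.
Targets with no active source: positions 7 8 9 10 11 12 13 stay [-ATR].
[+ATR] positions on the surface: 1 2 3 4 5 6.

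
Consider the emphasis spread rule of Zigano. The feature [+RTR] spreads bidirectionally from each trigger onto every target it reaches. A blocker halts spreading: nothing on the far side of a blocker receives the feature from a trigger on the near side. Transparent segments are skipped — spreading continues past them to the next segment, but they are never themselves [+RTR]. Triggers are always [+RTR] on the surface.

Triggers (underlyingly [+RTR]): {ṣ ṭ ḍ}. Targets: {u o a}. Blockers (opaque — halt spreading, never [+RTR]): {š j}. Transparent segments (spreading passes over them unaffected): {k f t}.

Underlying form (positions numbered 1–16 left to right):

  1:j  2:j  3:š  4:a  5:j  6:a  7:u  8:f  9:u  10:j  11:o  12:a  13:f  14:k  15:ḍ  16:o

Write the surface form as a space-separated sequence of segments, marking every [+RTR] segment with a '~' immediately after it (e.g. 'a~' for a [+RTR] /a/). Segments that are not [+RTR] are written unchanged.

From /ḍ/ at 15 rightward: 16 /o/ → [+RTR]; word edge.
From /ḍ/ at 15 leftward: 14 /k/ transparent; 13 /f/ transparent; 12 /a/ → [+RTR]; 11 /o/ → [+RTR]; 10 /j/ blocks.
Targets with no active source: positions 4 6 7 9 stay [-emphatic].
[+RTR] positions on the surface: 11 12 15 16.

j j š a j a u f u j o~ a~ f k ḍ~ o~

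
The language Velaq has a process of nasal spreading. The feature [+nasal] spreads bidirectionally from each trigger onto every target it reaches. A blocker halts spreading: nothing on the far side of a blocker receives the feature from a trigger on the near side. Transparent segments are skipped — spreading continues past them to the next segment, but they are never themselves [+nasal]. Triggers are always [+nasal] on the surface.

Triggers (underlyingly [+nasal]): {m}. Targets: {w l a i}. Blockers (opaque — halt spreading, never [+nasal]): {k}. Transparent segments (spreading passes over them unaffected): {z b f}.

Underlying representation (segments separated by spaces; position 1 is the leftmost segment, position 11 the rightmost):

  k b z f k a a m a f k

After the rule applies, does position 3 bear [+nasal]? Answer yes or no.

From /m/ at 8 rightward: 9 /a/ → [+nasal]; 10 /f/ transparent; 11 /k/ blocks.
From /m/ at 8 leftward: 7 /a/ → [+nasal]; 6 /a/ → [+nasal]; 5 /k/ blocks.
[+nasal] positions on the surface: 6 7 8 9.

no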